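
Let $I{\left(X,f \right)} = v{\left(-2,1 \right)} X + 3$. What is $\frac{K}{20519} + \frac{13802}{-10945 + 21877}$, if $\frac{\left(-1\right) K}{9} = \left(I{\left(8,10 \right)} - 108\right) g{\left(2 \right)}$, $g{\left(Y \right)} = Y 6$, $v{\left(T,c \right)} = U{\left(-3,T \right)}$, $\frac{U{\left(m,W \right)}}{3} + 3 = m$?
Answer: $\frac{288593291}{112156854} \approx 2.5731$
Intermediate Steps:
$U{\left(m,W \right)} = -9 + 3 m$
$v{\left(T,c \right)} = -18$ ($v{\left(T,c \right)} = -9 + 3 \left(-3\right) = -9 - 9 = -18$)
$I{\left(X,f \right)} = 3 - 18 X$ ($I{\left(X,f \right)} = - 18 X + 3 = 3 - 18 X$)
$g{\left(Y \right)} = 6 Y$
$K = 26892$ ($K = - 9 \left(\left(3 - 144\right) - 108\right) 6 \cdot 2 = - 9 \left(\left(3 - 144\right) - 108\right) 12 = - 9 \left(-141 - 108\right) 12 = - 9 \left(\left(-249\right) 12\right) = \left(-9\right) \left(-2988\right) = 26892$)
$\frac{K}{20519} + \frac{13802}{-10945 + 21877} = \frac{26892}{20519} + \frac{13802}{-10945 + 21877} = 26892 \cdot \frac{1}{20519} + \frac{13802}{10932} = \frac{26892}{20519} + 13802 \cdot \frac{1}{10932} = \frac{26892}{20519} + \frac{6901}{5466} = \frac{288593291}{112156854}$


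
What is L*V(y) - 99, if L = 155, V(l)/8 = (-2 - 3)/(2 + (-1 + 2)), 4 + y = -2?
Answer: -6497/3 ≈ -2165.7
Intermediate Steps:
y = -6 (y = -4 - 2 = -6)
V(l) = -40/3 (V(l) = 8*((-2 - 3)/(2 + (-1 + 2))) = 8*(-5/(2 + 1)) = 8*(-5/3) = -40/3)
L*V(y) - 99 = 155*(-40/3) - 99 = -6200/3 - 99 = -6497/3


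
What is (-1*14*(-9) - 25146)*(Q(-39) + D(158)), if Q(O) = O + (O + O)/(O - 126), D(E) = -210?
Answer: 68399676/11 ≈ 6.2182e+6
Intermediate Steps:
Q(O) = O + 2*O/(-126 + O) (Q(O) = O + (2*O)/(-126 + O) = O + 2*O/(-126 + O))
(-1*14*(-9) - 25146)*(Q(-39) + D(158)) = (-1*14*(-9) - 25146)*(-39*(-124 - 39)/(-126 - 39) - 210) = (-14*(-9) - 25146)*(-39*(-163)/(-165) - 210) = (126 - 25146)*(-39*(-1/165)*(-163) - 210) = -25020*(-2119/55 - 210) = -25020*(-13669/55) = 68399676/11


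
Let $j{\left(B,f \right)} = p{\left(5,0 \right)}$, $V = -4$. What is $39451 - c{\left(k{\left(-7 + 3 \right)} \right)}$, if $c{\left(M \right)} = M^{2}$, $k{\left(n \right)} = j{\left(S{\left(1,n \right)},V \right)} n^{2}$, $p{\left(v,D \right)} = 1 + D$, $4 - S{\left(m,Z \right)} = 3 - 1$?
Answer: $39195$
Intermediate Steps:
$S{\left(m,Z \right)} = 2$ ($S{\left(m,Z \right)} = 4 - \left(3 - 1\right) = 4 - 2 = 2$)
$j{\left(B,f \right)} = 1$ ($j{\left(B,f \right)} = 1 + 0 = 1$)
$k{\left(n \right)} = n^{2}$ ($k{\left(n \right)} = 1 n^{2} = n^{2}$)
$39451 - c{\left(k{\left(-7 + 3 \right)} \right)} = 39451 - \left(\left(-7 + 3\right)^{2}\right)^{2} = 39451 - \left(\left(-4\right)^{2}\right)^{2} = 39451 - 16^{2} = 39451 - 256 = 39195$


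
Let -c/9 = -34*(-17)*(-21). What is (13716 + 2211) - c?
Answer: -93315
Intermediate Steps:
c = 109242 (c = -9*(-34*(-17))*(-21) = -5202*(-21) = -9*(-12138) = 109242)
(13716 + 2211) - c = (13716 + 2211) - 1*109242 = 15927 - 109242 = -93315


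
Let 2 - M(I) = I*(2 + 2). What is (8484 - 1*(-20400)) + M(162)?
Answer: 28238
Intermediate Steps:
M(I) = 2 - 4*I (M(I) = 2 - I*(2 + 2) = 2 - I*4 = 2 - 4*I)
(8484 - 1*(-20400)) + M(162) = (8484 - 1*(-20400)) + (2 - 4*162) = (8484 + 20400) + (2 - 648) = 28884 - 646 = 28238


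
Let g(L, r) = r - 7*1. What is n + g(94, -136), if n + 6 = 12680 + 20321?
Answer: 32852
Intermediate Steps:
g(L, r) = -7 + r (g(L, r) = r - 7 = -7 + r)
n = 32995 (n = -6 + (12680 + 20321) = -6 + 33001 = 32995)
n + g(94, -136) = 32995 + (-7 - 136) = 32995 - 143 = 32852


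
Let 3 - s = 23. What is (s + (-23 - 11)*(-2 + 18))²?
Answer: 318096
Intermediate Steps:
s = -20 (s = 3 - 1*23 = 3 - 23 = -20)
(s + (-23 - 11)*(-2 + 18))² = (-20 + (-23 - 11)*(-2 + 18))² = (-20 - 34*16)² = (-20 - 544)² = (-564)² = 318096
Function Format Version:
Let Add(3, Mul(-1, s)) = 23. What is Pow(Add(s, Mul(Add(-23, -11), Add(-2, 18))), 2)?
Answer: 318096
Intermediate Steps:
s = -20 (s = Add(3, Mul(-1, 23)) = Add(3, -23) = -20)
Pow(Add(s, Mul(Add(-23, -11), Add(-2, 18))), 2) = Pow(Add(-20, Mul(Add(-23, -11), Add(-2, 18))), 2) = Pow(Add(-20, Mul(-34, 16)), 2) = Pow(Add(-20, -544), 2) = Pow(-564, 2) = 318096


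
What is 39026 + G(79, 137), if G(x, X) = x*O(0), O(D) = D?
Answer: 39026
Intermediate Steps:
G(x, X) = 0 (G(x, X) = x*0 = 0)
39026 + G(79, 137) = 39026 + 0 = 39026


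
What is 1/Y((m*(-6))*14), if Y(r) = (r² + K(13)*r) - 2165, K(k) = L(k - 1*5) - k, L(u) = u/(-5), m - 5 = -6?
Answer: 5/18323 ≈ 0.00027288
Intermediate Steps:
m = -1 (m = 5 - 6 = -1)
L(u) = -u/5 (L(u) = u*(-⅕) = -u/5)
K(k) = 1 - 6*k/5 (K(k) = -(k - 1*5)/5 - k = -(k - 5)/5 - k = -(-5 + k)/5 - k = (1 - k/5) - k = 1 - 6*k/5)
Y(r) = -2165 + r² - 73*r/5 (Y(r) = (r² + (1 - 6/5*13)*r) - 2165 = (r² + (1 - 78/5)*r) - 2165 = (r² - 73*r/5) - 2165 = -2165 + r² - 73*r/5)
1/Y((m*(-6))*14) = 1/(-2165 + (-1*(-6)*14)² - 73*(-1*(-6))*14/5) = 1/(-2165 + (6*14)² - 438*14/5) = 1/(-2165 + 84² - 73/5*84) = 1/(-2165 + 7056 - 6132/5) = 1/(18323/5) = 5/18323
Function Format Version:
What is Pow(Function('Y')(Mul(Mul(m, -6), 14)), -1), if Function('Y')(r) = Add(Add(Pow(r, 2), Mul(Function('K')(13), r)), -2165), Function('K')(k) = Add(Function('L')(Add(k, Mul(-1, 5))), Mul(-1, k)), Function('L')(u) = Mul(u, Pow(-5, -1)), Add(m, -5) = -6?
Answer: Rational(5, 18323) ≈ 0.00027288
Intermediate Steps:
m = -1 (m = Add(5, -6) = -1)
Function('L')(u) = Mul(Rational(-1, 5), u) (Function('L')(u) = Mul(u, Rational(-1, 5)) = Mul(Rational(-1, 5), u))
Function('K')(k) = Add(1, Mul(Rational(-6, 5), k)) (Function('K')(k) = Add(Mul(Rational(-1, 5), Add(k, Mul(-1, 5))), Mul(-1, k)) = Add(Mul(Rational(-1, 5), Add(k, -5)), Mul(-1, k)) = Add(Mul(Rational(-1, 5), Add(-5, k)), Mul(-1, k)) = Add(Add(1, Mul(Rational(-1, 5), k)), Mul(-1, k)) = Add(1, Mul(Rational(-6, 5), k)))
Function('Y')(r) = Add(-2165, Pow(r, 2), Mul(Rational(-73, 5), r)) (Function('Y')(r) = Add(Add(Pow(r, 2), Mul(Add(1, Mul(Rational(-6, 5), 13)), r)), -2165) = Add(Add(Pow(r, 2), Mul(Add(1, Rational(-78, 5)), r)), -2165) = Add(Add(Pow(r, 2), Mul(Rational(-73, 5), r)), -2165) = Add(-2165, Pow(r, 2), Mul(Rational(-73, 5), r)))
Pow(Function('Y')(Mul(Mul(m, -6), 14)), -1) = Pow(Add(-2165, Pow(Mul(Mul(-1, -6), 14), 2), Mul(Rational(-73, 5), Mul(Mul(-1, -6), 14))), -1) = Pow(Add(-2165, Pow(Mul(6, 14), 2), Mul(Rational(-73, 5), Mul(6, 14))), -1) = Pow(Add(-2165, Pow(84, 2), Mul(Rational(-73, 5), 84)), -1) = Pow(Add(-2165, 7056, Rational(-6132, 5)), -1) = Pow(Rational(18323, 5), -1) = Rational(5, 18323)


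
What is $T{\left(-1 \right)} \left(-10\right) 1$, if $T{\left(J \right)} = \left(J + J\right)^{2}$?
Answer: $-40$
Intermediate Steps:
$T{\left(J \right)} = 4 J^{2}$ ($T{\left(J \right)} = \left(2 J\right)^{2} = 4 J^{2}$)
$T{\left(-1 \right)} \left(-10\right) 1 = 4 \left(-1\right)^{2} \left(-10\right) 1 = 4 \cdot 1 \left(-10\right) 1 = 4 \left(-10\right) 1 = \left(-40\right) 1 = -40$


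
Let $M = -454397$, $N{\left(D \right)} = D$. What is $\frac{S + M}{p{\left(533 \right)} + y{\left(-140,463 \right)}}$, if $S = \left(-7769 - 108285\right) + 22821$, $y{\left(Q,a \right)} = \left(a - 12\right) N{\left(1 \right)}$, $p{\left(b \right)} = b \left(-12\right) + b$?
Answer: $\frac{273815}{2706} \approx 101.19$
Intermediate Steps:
$p{\left(b \right)} = - 11 b$ ($p{\left(b \right)} = - 12 b + b = - 11 b$)
$y{\left(Q,a \right)} = -12 + a$ ($y{\left(Q,a \right)} = \left(a - 12\right) 1 = \left(-12 + a\right) 1 = -12 + a$)
$S = -93233$ ($S = -116054 + 22821 = -93233$)
$\frac{S + M}{p{\left(533 \right)} + y{\left(-140,463 \right)}} = \frac{-93233 - 454397}{\left(-11\right) 533 + \left(-12 + 463\right)} = - \frac{547630}{-5863 + 451} = - \frac{547630}{-5412} = \left(-547630\right) \left(- \frac{1}{5412}\right) = \frac{273815}{2706}$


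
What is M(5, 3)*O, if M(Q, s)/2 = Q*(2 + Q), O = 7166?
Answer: 501620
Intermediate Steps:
M(Q, s) = 2*Q*(2 + Q) (M(Q, s) = 2*(Q*(2 + Q)) = 2*Q*(2 + Q))
M(5, 3)*O = (2*5*(2 + 5))*7166 = (2*5*7)*7166 = 70*7166 = 501620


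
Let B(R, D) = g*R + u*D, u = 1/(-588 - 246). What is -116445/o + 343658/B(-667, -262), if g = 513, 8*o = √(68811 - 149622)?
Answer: -71652693/71342588 + 310520*I*√8979/8979 ≈ -1.0043 + 3277.0*I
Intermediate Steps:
u = -1/834 (u = 1/(-834) = -1/834 ≈ -0.0011990)
o = 3*I*√8979/8 (o = √(68811 - 149622)/8 = √(-80811)/8 = (3*I*√8979)/8 = 3*I*√8979/8 ≈ 35.534*I)
B(R, D) = 513*R - D/834
-116445/o + 343658/B(-667, -262) = -116445*(-8*I*√8979/26937) + 343658/(513*(-667) - 1/834*(-262)) = -(-310520)*I*√8979/8979 + 343658/(-342171 + 131/417) = 310520*I*√8979/8979 + 343658/(-142685176/417) = 310520*I*√8979/8979 + 343658*(-417/142685176) = 310520*I*√8979/8979 - 71652693/71342588 = -71652693/71342588 + 310520*I*√8979/8979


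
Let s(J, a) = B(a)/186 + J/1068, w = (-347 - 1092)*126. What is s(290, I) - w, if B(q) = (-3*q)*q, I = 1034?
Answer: 2716011799/16554 ≈ 1.6407e+5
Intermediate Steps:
w = -181314 (w = -1439*126 = -181314)
B(q) = -3*q**2
s(J, a) = -a**2/62 + J/1068 (s(J, a) = -3*a**2/186 + J/1068 = -3*a**2*(1/186) + J*(1/1068) = -a**2/62 + J/1068)
s(290, I) - w = (-1/62*1034**2 + (1/1068)*290) - 1*(-181314) = (-1/62*1069156 + 145/534) + 181314 = (-534578/31 + 145/534) + 181314 = -285460157/16554 + 181314 = 2716011799/16554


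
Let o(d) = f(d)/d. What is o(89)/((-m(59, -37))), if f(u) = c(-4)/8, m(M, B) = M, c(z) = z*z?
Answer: -2/5251 ≈ -0.00038088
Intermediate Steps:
c(z) = z**2
f(u) = 2 (f(u) = (-4)**2/8 = 16*(1/8) = 2)
o(d) = 2/d
o(89)/((-m(59, -37))) = (2/89)/((-1*59)) = (2*(1/89))/(-59) = (2/89)*(-1/59) = -2/5251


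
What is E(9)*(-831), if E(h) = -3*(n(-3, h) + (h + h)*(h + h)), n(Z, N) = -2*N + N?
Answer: 785295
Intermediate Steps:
n(Z, N) = -N
E(h) = -12*h**2 + 3*h (E(h) = -3*(-h + (h + h)*(h + h)) = -3*(-h + (2*h)*(2*h)) = -3*(-h + 4*h**2) = -12*h**2 + 3*h)
E(9)*(-831) = (3*9*(1 - 4*9))*(-831) = (3*9*(1 - 36))*(-831) = (3*9*(-35))*(-831) = -945*(-831) = 785295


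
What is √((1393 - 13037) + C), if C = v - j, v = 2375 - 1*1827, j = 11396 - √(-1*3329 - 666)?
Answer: √(-22492 + I*√3995) ≈ 0.211 + 149.97*I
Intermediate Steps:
j = 11396 - I*√3995 (j = 11396 - √(-3329 - 666) = 11396 - √(-3995) = 11396 - I*√3995 ≈ 11396.0 - 63.206*I)
v = 548 (v = 2375 - 1827 = 548)
C = -10848 + I*√3995 (C = 548 - (11396 - I*√3995) = 548 + (-11396 + I*√3995) = -10848 + I*√3995 ≈ -10848.0 + 63.206*I)
√((1393 - 13037) + C) = √((1393 - 13037) + (-10848 + I*√3995)) = √(-11644 + (-10848 + I*√3995)) = √(-22492 + I*√3995)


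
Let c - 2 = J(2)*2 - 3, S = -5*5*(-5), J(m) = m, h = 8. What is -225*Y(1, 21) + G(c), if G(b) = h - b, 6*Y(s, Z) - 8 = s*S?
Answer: -9965/2 ≈ -4982.5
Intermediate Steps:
S = 125 (S = -25*(-5) = 125)
Y(s, Z) = 4/3 + 125*s/6 (Y(s, Z) = 4/3 + (s*125)/6 = 4/3 + (125*s)/6 = 4/3 + 125*s/6)
c = 3 (c = 2 + (2*2 - 3) = 2 + (4 - 3) = 2 + 1 = 3)
G(b) = 8 - b
-225*Y(1, 21) + G(c) = -225*(4/3 + (125/6)*1) + (8 - 1*3) = -225*(4/3 + 125/6) + (8 - 3) = -225*133/6 + 5 = -9975/2 + 5 = -9965/2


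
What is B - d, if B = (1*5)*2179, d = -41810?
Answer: 52705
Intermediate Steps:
B = 10895 (B = 5*2179 = 10895)
B - d = 10895 - 1*(-41810) = 10895 + 41810 = 52705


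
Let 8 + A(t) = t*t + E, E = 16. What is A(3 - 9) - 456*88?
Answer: -40084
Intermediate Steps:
A(t) = 8 + t² (A(t) = -8 + (t*t + 16) = -8 + (t² + 16) = -8 + (16 + t²) = 8 + t²)
A(3 - 9) - 456*88 = (8 + (3 - 9)²) - 456*88 = (8 + (-6)²) - 40128 = (8 + 36) - 40128 = 44 - 40128 = -40084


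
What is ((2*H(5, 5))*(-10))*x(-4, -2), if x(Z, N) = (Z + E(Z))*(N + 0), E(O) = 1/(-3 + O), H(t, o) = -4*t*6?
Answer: 139200/7 ≈ 19886.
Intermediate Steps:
H(t, o) = -24*t
x(Z, N) = N*(Z + 1/(-3 + Z)) (x(Z, N) = (Z + 1/(-3 + Z))*(N + 0) = (Z + 1/(-3 + Z))*N = N*(Z + 1/(-3 + Z)))
((2*H(5, 5))*(-10))*x(-4, -2) = ((2*(-24*5))*(-10))*(-2*(1 - 4*(-3 - 4))/(-3 - 4)) = ((2*(-120))*(-10))*(-2*(1 - 4*(-7))/(-7)) = (-240*(-10))*(-2*(-1/7)*(1 + 28)) = 2400*(-2*(-1/7)*29) = 2400*(58/7) = 139200/7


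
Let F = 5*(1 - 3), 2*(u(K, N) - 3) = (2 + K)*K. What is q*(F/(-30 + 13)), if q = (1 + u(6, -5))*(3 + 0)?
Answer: 840/17 ≈ 49.412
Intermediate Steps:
u(K, N) = 3 + K*(2 + K)/2 (u(K, N) = 3 + ((2 + K)*K)/2 = 3 + (K*(2 + K))/2 = 3 + K*(2 + K)/2)
q = 84 (q = (1 + (3 + 6 + (½)*6²))*(3 + 0) = (1 + (3 + 6 + (½)*36))*3 = (1 + (3 + 6 + 18))*3 = (1 + 27)*3 = 28*3 = 84)
F = -10 (F = 5*(-2) = -10)
q*(F/(-30 + 13)) = 84*(-10/(-30 + 13)) = 84*(-10/(-17)) = 84*(-10*(-1/17)) = 84*(10/17) = 840/17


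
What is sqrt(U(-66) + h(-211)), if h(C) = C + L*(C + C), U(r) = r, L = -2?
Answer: 9*sqrt(7) ≈ 23.812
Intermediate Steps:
h(C) = -3*C (h(C) = C - 2*(C + C) = C - 4*C = -3*C)
sqrt(U(-66) + h(-211)) = sqrt(-66 - 3*(-211)) = sqrt(-66 + 633) = sqrt(567) = 9*sqrt(7)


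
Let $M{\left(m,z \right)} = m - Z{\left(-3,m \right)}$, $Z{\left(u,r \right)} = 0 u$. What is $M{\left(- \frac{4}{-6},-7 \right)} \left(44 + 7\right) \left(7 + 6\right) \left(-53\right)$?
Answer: $-23426$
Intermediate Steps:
$Z{\left(u,r \right)} = 0$
$M{\left(m,z \right)} = m$ ($M{\left(m,z \right)} = m - 0 = m + 0 = m$)
$M{\left(- \frac{4}{-6},-7 \right)} \left(44 + 7\right) \left(7 + 6\right) \left(-53\right) = - \frac{4}{-6} \left(44 + 7\right) \left(7 + 6\right) \left(-53\right) = \left(-4\right) \left(- \frac{1}{6}\right) 51 \cdot 13 \left(-53\right) = \frac{2}{3} \cdot 663 \left(-53\right) = 442 \left(-53\right) = -23426$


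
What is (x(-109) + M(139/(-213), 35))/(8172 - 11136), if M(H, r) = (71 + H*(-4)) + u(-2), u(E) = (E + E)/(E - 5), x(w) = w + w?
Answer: 214433/4419324 ≈ 0.048522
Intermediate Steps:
x(w) = 2*w
u(E) = 2*E/(-5 + E) (u(E) = (2*E)/(-5 + E) = 2*E/(-5 + E))
M(H, r) = 501/7 - 4*H (M(H, r) = (71 + H*(-4)) + 2*(-2)/(-5 - 2) = (71 - 4*H) + 2*(-2)/(-7) = (71 - 4*H) + 2*(-2)*(-⅐) = (71 - 4*H) + 4/7 = 501/7 - 4*H)
(x(-109) + M(139/(-213), 35))/(8172 - 11136) = (2*(-109) + (501/7 - 556/(-213)))/(8172 - 11136) = (-218 + (501/7 - 556*(-1)/213))/(-2964) = (-218 + (501/7 - 4*(-139/213)))*(-1/2964) = (-218 + (501/7 + 556/213))*(-1/2964) = (-218 + 110605/1491)*(-1/2964) = -214433/1491*(-1/2964) = 214433/4419324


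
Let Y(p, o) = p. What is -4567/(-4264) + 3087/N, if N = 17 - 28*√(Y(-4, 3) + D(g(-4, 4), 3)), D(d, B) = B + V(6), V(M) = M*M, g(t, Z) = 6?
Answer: -99771839/115771864 - 86436*√35/27151 ≈ -19.696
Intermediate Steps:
V(M) = M²
D(d, B) = 36 + B (D(d, B) = B + 6² = B + 36 = 36 + B)
N = 17 - 28*√35 (N = 17 - 28*√(-4 + (36 + 3)) = 17 - 28*√(-4 + 39) = 17 - 28*√35 ≈ -148.65)
-4567/(-4264) + 3087/N = -4567/(-4264) + 3087/(17 - 28*√35) = -4567*(-1/4264) + 3087/(17 - 28*√35) = 4567/4264 + 3087/(17 - 28*√35)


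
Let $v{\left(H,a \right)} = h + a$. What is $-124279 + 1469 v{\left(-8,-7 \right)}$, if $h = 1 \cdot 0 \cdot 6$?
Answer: $-134562$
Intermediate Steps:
$h = 0$ ($h = 0 \cdot 6 = 0$)
$v{\left(H,a \right)} = a$ ($v{\left(H,a \right)} = 0 + a = a$)
$-124279 + 1469 v{\left(-8,-7 \right)} = -124279 + 1469 \left(-7\right) = -124279 - 10283 = -134562$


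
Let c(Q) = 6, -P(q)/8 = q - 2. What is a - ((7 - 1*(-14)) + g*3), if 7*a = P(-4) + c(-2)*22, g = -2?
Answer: 75/7 ≈ 10.714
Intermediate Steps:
P(q) = 16 - 8*q (P(q) = -8*(q - 2) = -8*(-2 + q) = 16 - 8*q)
a = 180/7 (a = ((16 - 8*(-4)) + 6*22)/7 = ((16 + 32) + 132)/7 = (48 + 132)/7 = (⅐)*180 = 180/7 ≈ 25.714)
a - ((7 - 1*(-14)) + g*3) = 180/7 - ((7 - 1*(-14)) - 2*3) = 180/7 - ((7 + 14) - 6) = 180/7 - (21 - 6) = 180/7 - 1*15 = 180/7 - 15 = 75/7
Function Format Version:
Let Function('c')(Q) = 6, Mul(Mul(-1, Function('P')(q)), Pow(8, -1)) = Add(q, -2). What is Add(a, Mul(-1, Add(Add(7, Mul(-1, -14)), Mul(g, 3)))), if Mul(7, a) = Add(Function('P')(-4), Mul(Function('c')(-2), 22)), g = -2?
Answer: Rational(75, 7) ≈ 10.714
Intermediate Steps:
Function('P')(q) = Add(16, Mul(-8, q)) (Function('P')(q) = Mul(-8, Add(q, -2)) = Mul(-8, Add(-2, q)) = Add(16, Mul(-8, q)))
a = Rational(180, 7) (a = Mul(Rational(1, 7), Add(Add(16, Mul(-8, -4)), Mul(6, 22))) = Mul(Rational(1, 7), Add(Add(16, 32), 132)) = Mul(Rational(1, 7), Add(48, 132)) = Mul(Rational(1, 7), 180) = Rational(180, 7) ≈ 25.714)
Add(a, Mul(-1, Add(Add(7, Mul(-1, -14)), Mul(g, 3)))) = Add(Rational(180, 7), Mul(-1, Add(Add(7, Mul(-1, -14)), Mul(-2, 3)))) = Add(Rational(180, 7), Mul(-1, Add(Add(7, 14), -6))) = Add(Rational(180, 7), Mul(-1, Add(21, -6))) = Add(Rational(180, 7), Mul(-1, 15)) = Add(Rational(180, 7), -15) = Rational(75, 7)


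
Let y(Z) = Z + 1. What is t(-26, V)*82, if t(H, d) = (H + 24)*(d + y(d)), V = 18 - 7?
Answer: -3772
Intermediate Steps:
y(Z) = 1 + Z
V = 11
t(H, d) = (1 + 2*d)*(24 + H) (t(H, d) = (H + 24)*(d + (1 + d)) = (24 + H)*(1 + 2*d) = (1 + 2*d)*(24 + H))
t(-26, V)*82 = (24 - 26 + 48*11 + 2*(-26)*11)*82 = (24 - 26 + 528 - 572)*82 = -46*82 = -3772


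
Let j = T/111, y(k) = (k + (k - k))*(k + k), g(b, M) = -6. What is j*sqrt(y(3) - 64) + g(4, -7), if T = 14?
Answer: -6 + 14*I*sqrt(46)/111 ≈ -6.0 + 0.85543*I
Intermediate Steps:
y(k) = 2*k**2 (y(k) = (k + 0)*(2*k) = k*(2*k) = 2*k**2)
j = 14/111 ≈ 0.12613
j*sqrt(y(3) - 64) + g(4, -7) = 14*sqrt(2*3**2 - 64)/111 - 6 = 14*sqrt(2*9 - 64)/111 - 6 = 14*sqrt(18 - 64)/111 - 6 = 14*sqrt(-46)/111 - 6 = 14*(I*sqrt(46))/111 - 6 = 14*I*sqrt(46)/111 - 6 = -6 + 14*I*sqrt(46)/111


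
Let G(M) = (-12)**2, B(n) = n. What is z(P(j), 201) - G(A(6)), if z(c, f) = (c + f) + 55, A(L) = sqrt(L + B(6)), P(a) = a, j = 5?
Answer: 117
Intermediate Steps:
A(L) = sqrt(6 + L) (A(L) = sqrt(L + 6) = sqrt(6 + L))
z(c, f) = 55 + c + f
G(M) = 144
z(P(j), 201) - G(A(6)) = (55 + 5 + 201) - 1*144 = 261 - 144 = 117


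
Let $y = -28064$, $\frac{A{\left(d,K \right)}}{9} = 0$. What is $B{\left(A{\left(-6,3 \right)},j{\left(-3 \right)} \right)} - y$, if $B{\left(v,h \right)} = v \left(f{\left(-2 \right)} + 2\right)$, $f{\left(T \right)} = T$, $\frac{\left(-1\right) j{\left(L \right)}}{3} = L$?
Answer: $28064$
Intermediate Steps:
$A{\left(d,K \right)} = 0$ ($A{\left(d,K \right)} = 9 \cdot 0 = 0$)
$j{\left(L \right)} = - 3 L$
$B{\left(v,h \right)} = 0$ ($B{\left(v,h \right)} = v \left(-2 + 2\right) = v 0 = 0$)
$B{\left(A{\left(-6,3 \right)},j{\left(-3 \right)} \right)} - y = 0 - -28064 = 0 + 28064 = 28064$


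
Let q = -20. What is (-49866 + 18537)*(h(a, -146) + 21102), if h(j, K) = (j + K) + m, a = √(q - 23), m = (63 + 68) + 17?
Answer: -661167216 - 31329*I*√43 ≈ -6.6117e+8 - 2.0544e+5*I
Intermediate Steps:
m = 148 (m = 131 + 17 = 148)
a = I*√43 (a = √(-20 - 23) = √(-43) = I*√43 ≈ 6.5574*I)
h(j, K) = 148 + K + j (h(j, K) = (j + K) + 148 = (K + j) + 148 = 148 + K + j)
(-49866 + 18537)*(h(a, -146) + 21102) = (-49866 + 18537)*((148 - 146 + I*√43) + 21102) = -31329*((2 + I*√43) + 21102) = -31329*(21104 + I*√43) = -661167216 - 31329*I*√43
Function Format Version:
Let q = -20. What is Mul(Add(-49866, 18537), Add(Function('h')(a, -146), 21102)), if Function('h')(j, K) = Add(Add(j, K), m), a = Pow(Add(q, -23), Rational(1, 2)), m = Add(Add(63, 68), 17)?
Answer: Add(-661167216, Mul(-31329, I, Pow(43, Rational(1, 2)))) ≈ Add(-6.6117e+8, Mul(-2.0544e+5, I))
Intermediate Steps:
m = 148 (m = Add(131, 17) = 148)
a = Mul(I, Pow(43, Rational(1, 2))) (a = Pow(Add(-20, -23), Rational(1, 2)) = Pow(-43, Rational(1, 2)) = Mul(I, Pow(43, Rational(1, 2))) ≈ Mul(6.5574, I))
Function('h')(j, K) = Add(148, K, j) (Function('h')(j, K) = Add(Add(j, K), 148) = Add(Add(K, j), 148) = Add(148, K, j))
Mul(Add(-49866, 18537), Add(Function('h')(a, -146), 21102)) = Mul(Add(-49866, 18537), Add(Add(148, -146, Mul(I, Pow(43, Rational(1, 2)))), 21102)) = Mul(-31329, Add(Add(2, Mul(I, Pow(43, Rational(1, 2)))), 21102)) = Mul(-31329, Add(21104, Mul(I, Pow(43, Rational(1, 2))))) = Add(-661167216, Mul(-31329, I, Pow(43, Rational(1, 2))))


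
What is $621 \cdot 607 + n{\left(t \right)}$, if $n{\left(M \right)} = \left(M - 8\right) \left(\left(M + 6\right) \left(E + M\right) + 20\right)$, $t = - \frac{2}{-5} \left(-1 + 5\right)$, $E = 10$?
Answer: $\frac{47031847}{125} \approx 3.7626 \cdot 10^{5}$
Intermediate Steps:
$t = \frac{8}{5}$ ($t = \left(-2\right) \left(- \frac{1}{5}\right) 4 = \frac{2}{5} \cdot 4 = \frac{8}{5} \approx 1.6$)
$n{\left(M \right)} = \left(-8 + M\right) \left(20 + \left(6 + M\right) \left(10 + M\right)\right)$ ($n{\left(M \right)} = \left(M - 8\right) \left(\left(M + 6\right) \left(10 + M\right) + 20\right) = \left(-8 + M\right) \left(\left(6 + M\right) \left(10 + M\right) + 20\right) = \left(-8 + M\right) \left(20 + \left(6 + M\right) \left(10 + M\right)\right)$)
$621 \cdot 607 + n{\left(t \right)} = 621 \cdot 607 + \left(-640 + \left(\frac{8}{5}\right)^{3} - \frac{384}{5} + 8 \left(\frac{8}{5}\right)^{2}\right) = 376947 + \left(-640 + \frac{512}{125} - \frac{384}{5} + 8 \cdot \frac{64}{25}\right) = 376947 + \left(-640 + \frac{512}{125} - \frac{384}{5} + \frac{512}{25}\right) = 376947 - \frac{86528}{125} = \frac{47031847}{125}$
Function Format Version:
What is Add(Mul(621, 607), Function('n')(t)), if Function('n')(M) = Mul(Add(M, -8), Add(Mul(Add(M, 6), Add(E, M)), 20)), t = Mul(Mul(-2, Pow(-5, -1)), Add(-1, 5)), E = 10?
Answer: Rational(47031847, 125) ≈ 3.7626e+5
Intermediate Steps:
t = Rational(8, 5) (t = Mul(Mul(-2, Rational(-1, 5)), 4) = Mul(Rational(2, 5), 4) = Rational(8, 5) ≈ 1.6000)
Function('n')(M) = Mul(Add(-8, M), Add(20, Mul(Add(6, M), Add(10, M)))) (Function('n')(M) = Mul(Add(M, -8), Add(Mul(Add(M, 6), Add(10, M)), 20)) = Mul(Add(-8, M), Add(Mul(Add(6, M), Add(10, M)), 20)) = Mul(Add(-8, M), Add(20, Mul(Add(6, M), Add(10, M)))))
Add(Mul(621, 607), Function('n')(t)) = Add(Mul(621, 607), Add(-640, Pow(Rational(8, 5), 3), Mul(-48, Rational(8, 5)), Mul(8, Pow(Rational(8, 5), 2)))) = Add(376947, Add(-640, Rational(512, 125), Rational(-384, 5), Mul(8, Rational(64, 25)))) = Add(376947, Add(-640, Rational(512, 125), Rational(-384, 5), Rational(512, 25))) = Add(376947, Rational(-86528, 125)) = Rational(47031847, 125)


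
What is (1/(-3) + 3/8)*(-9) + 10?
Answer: 77/8 ≈ 9.6250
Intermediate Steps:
(1/(-3) + 3/8)*(-9) + 10 = (1*(-⅓) + 3*(⅛))*(-9) + 10 = (-⅓ + 3/8)*(-9) + 10 = (1/24)*(-9) + 10 = -3/8 + 10 = 77/8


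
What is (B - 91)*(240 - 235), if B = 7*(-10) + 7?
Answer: -770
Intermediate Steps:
B = -63 (B = -70 + 7 = -63)
(B - 91)*(240 - 235) = (-63 - 91)*(240 - 235) = -154*5 = -770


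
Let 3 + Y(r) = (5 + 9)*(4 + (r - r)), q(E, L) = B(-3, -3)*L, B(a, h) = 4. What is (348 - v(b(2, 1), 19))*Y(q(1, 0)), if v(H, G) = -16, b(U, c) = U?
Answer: 19292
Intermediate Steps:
q(E, L) = 4*L
Y(r) = 53 (Y(r) = -3 + (5 + 9)*(4 + (r - r)) = -3 + 14*(4 + 0) = -3 + 14*4 = -3 + 56 = 53)
(348 - v(b(2, 1), 19))*Y(q(1, 0)) = (348 - 1*(-16))*53 = (348 + 16)*53 = 364*53 = 19292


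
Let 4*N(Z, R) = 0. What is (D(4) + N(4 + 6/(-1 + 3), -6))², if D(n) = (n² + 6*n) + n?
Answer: 1936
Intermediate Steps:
N(Z, R) = 0 (N(Z, R) = (¼)*0 = 0)
D(n) = n² + 7*n
(D(4) + N(4 + 6/(-1 + 3), -6))² = (4*(7 + 4) + 0)² = (4*11 + 0)² = (44 + 0)² = 44² = 1936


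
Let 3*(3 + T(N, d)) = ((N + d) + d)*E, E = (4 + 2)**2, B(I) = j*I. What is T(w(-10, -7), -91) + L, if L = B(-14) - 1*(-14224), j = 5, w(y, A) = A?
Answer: 11883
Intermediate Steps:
B(I) = 5*I
E = 36 (E = 6**2 = 36)
T(N, d) = -3 + 12*N + 24*d (T(N, d) = -3 + (((N + d) + d)*36)/3 = -3 + ((N + 2*d)*36)/3 = -3 + (36*N + 72*d)/3 = -3 + (12*N + 24*d) = -3 + 12*N + 24*d)
L = 14154 (L = 5*(-14) - 1*(-14224) = -70 + 14224 = 14154)
T(w(-10, -7), -91) + L = (-3 + 12*(-7) + 24*(-91)) + 14154 = (-3 - 84 - 2184) + 14154 = -2271 + 14154 = 11883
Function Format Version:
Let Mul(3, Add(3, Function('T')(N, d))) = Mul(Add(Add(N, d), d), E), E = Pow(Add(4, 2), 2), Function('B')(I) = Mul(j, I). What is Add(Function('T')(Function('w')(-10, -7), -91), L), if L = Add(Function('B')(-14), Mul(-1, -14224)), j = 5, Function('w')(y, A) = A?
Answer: 11883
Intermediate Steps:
Function('B')(I) = Mul(5, I)
E = 36 (E = Pow(6, 2) = 36)
Function('T')(N, d) = Add(-3, Mul(12, N), Mul(24, d)) (Function('T')(N, d) = Add(-3, Mul(Rational(1, 3), Mul(Add(Add(N, d), d), 36))) = Add(-3, Mul(Rational(1, 3), Mul(Add(N, Mul(2, d)), 36))) = Add(-3, Mul(Rational(1, 3), Add(Mul(36, N), Mul(72, d)))) = Add(-3, Add(Mul(12, N), Mul(24, d))) = Add(-3, Mul(12, N), Mul(24, d)))
L = 14154 (L = Add(Mul(5, -14), Mul(-1, -14224)) = Add(-70, 14224) = 14154)
Add(Function('T')(Function('w')(-10, -7), -91), L) = Add(Add(-3, Mul(12, -7), Mul(24, -91)), 14154) = Add(Add(-3, -84, -2184), 14154) = Add(-2271, 14154) = 11883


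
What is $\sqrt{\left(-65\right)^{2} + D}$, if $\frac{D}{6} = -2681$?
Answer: $i \sqrt{11861} \approx 108.91 i$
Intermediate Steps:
$D = -16086$ ($D = 6 \left(-2681\right) = -16086$)
$\sqrt{\left(-65\right)^{2} + D} = \sqrt{\left(-65\right)^{2} - 16086} = \sqrt{4225 - 16086} = \sqrt{-11861} = i \sqrt{11861}$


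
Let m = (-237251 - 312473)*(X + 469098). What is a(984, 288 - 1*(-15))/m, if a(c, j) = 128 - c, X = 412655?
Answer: 214/121180196543 ≈ 1.7660e-9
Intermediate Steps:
m = -484720786172 (m = (-237251 - 312473)*(412655 + 469098) = -549724*881753 = -484720786172)
a(984, 288 - 1*(-15))/m = (128 - 1*984)/(-484720786172) = (128 - 984)*(-1/484720786172) = -856*(-1/484720786172) = 214/121180196543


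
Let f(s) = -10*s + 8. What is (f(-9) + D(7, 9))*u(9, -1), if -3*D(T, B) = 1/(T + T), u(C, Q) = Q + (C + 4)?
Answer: 8230/7 ≈ 1175.7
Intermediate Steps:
u(C, Q) = 4 + C + Q (u(C, Q) = Q + (4 + C) = 4 + C + Q)
f(s) = 8 - 10*s
D(T, B) = -1/(6*T) (D(T, B) = -1/(3*(T + T)) = -1/(2*T)/3 = -1/(6*T))
(f(-9) + D(7, 9))*u(9, -1) = ((8 - 10*(-9)) - ⅙/7)*(4 + 9 - 1) = ((8 + 90) - ⅙*⅐)*12 = (98 - 1/42)*12 = (4115/42)*12 = 8230/7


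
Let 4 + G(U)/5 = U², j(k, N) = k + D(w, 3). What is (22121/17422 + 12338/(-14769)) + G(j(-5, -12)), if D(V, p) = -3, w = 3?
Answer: 77303407813/257305518 ≈ 300.43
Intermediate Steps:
j(k, N) = -3 + k (j(k, N) = k - 3 = -3 + k)
G(U) = -20 + 5*U²
(22121/17422 + 12338/(-14769)) + G(j(-5, -12)) = (22121/17422 + 12338/(-14769)) + (-20 + 5*(-3 - 5)²) = (22121*(1/17422) + 12338*(-1/14769)) + (-20 + 5*(-8)²) = (22121/17422 - 12338/14769) + (-20 + 5*64) = 111752413/257305518 + (-20 + 320) = 111752413/257305518 + 300 = 77303407813/257305518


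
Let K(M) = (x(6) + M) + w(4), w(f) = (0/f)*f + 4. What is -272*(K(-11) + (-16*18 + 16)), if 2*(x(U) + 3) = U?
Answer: 75888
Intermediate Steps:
x(U) = -3 + U/2
w(f) = 4 (w(f) = 0*f + 4 = 0 + 4 = 4)
K(M) = 4 + M (K(M) = ((-3 + (½)*6) + M) + 4 = ((-3 + 3) + M) + 4 = (0 + M) + 4 = M + 4 = 4 + M)
-272*(K(-11) + (-16*18 + 16)) = -272*((4 - 11) + (-16*18 + 16)) = -272*(-7 + (-288 + 16)) = -272*(-7 - 272) = -272*(-279) = 75888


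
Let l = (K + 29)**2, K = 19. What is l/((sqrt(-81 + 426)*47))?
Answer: 768*sqrt(345)/5405 ≈ 2.6392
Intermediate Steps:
l = 2304 (l = (19 + 29)**2 = 48**2 = 2304)
l/((sqrt(-81 + 426)*47)) = 2304/((sqrt(-81 + 426)*47)) = 2304/((sqrt(345)*47)) = 2304/((47*sqrt(345))) = 2304*(sqrt(345)/16215) = 768*sqrt(345)/5405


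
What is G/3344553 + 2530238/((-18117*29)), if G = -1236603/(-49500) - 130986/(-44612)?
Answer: -275971541660166247/57304398836173500 ≈ -4.8159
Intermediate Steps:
G = 270399737/9685500 (G = -1236603*(-1/49500) - 130986*(-1/44612) = 412201/16500 + 3447/1174 = 270399737/9685500 ≈ 27.918)
G/3344553 + 2530238/((-18117*29)) = (270399737/9685500)/3344553 + 2530238/((-18117*29)) = (270399737/9685500)*(1/3344553) + 2530238/(-525393) = 270399737/32393668081500 + 2530238*(-1/525393) = 270399737/32393668081500 - 2530238/525393 = -275971541660166247/57304398836173500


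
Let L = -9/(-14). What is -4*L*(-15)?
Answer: 270/7 ≈ 38.571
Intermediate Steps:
L = 9/14 (L = -9*(-1/14) = 9/14 ≈ 0.64286)
-4*L*(-15) = -4*9/14*(-15) = -18/7*(-15) = 270/7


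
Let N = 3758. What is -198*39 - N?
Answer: -11480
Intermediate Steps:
-198*39 - N = -198*39 - 1*3758 = -7722 - 3758 = -11480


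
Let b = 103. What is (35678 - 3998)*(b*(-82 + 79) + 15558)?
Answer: 483088320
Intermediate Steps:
(35678 - 3998)*(b*(-82 + 79) + 15558) = (35678 - 3998)*(103*(-82 + 79) + 15558) = 31680*(103*(-3) + 15558) = 31680*(-309 + 15558) = 31680*15249 = 483088320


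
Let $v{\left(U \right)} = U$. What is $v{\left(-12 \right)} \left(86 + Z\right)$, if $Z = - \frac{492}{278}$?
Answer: $- \frac{140496}{139} \approx -1010.8$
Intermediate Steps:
$Z = - \frac{246}{139}$ ($Z = \left(-492\right) \frac{1}{278} = - \frac{246}{139} \approx -1.7698$)
$v{\left(-12 \right)} \left(86 + Z\right) = - 12 \left(86 - \frac{246}{139}\right) = \left(-12\right) \frac{11708}{139} = - \frac{140496}{139}$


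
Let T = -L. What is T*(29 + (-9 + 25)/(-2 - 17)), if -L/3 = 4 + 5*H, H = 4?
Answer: 38520/19 ≈ 2027.4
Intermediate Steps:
L = -72 (L = -3*(4 + 5*4) = -3*(4 + 20) = -3*24 = -72)
T = 72 (T = -1*(-72) = 72)
T*(29 + (-9 + 25)/(-2 - 17)) = 72*(29 + (-9 + 25)/(-2 - 17)) = 72*(29 + 16/(-19)) = 72*(29 + 16*(-1/19)) = 72*(29 - 16/19) = 72*(535/19) = 38520/19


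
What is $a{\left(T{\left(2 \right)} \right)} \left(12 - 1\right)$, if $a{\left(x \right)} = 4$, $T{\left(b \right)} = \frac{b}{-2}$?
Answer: $44$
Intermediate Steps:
$T{\left(b \right)} = - \frac{b}{2}$ ($T{\left(b \right)} = b \left(- \frac{1}{2}\right) = - \frac{b}{2}$)
$a{\left(T{\left(2 \right)} \right)} \left(12 - 1\right) = 4 \left(12 - 1\right) = 4 \cdot 11 = 44$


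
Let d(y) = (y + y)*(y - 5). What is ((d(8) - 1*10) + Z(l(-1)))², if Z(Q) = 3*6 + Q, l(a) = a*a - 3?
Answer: 2916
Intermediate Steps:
d(y) = 2*y*(-5 + y) (d(y) = (2*y)*(-5 + y) = 2*y*(-5 + y))
l(a) = -3 + a² (l(a) = a² - 3 = -3 + a²)
Z(Q) = 18 + Q
((d(8) - 1*10) + Z(l(-1)))² = ((2*8*(-5 + 8) - 1*10) + (18 + (-3 + (-1)²)))² = ((2*8*3 - 10) + (18 + (-3 + 1)))² = ((48 - 10) + (18 - 2))² = (38 + 16)² = 54² = 2916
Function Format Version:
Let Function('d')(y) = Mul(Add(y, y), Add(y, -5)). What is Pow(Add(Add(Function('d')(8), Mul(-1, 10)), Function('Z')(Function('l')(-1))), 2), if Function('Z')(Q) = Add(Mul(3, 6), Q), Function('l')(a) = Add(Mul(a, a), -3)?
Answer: 2916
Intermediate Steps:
Function('d')(y) = Mul(2, y, Add(-5, y)) (Function('d')(y) = Mul(Mul(2, y), Add(-5, y)) = Mul(2, y, Add(-5, y)))
Function('l')(a) = Add(-3, Pow(a, 2)) (Function('l')(a) = Add(Pow(a, 2), -3) = Add(-3, Pow(a, 2)))
Function('Z')(Q) = Add(18, Q)
Pow(Add(Add(Function('d')(8), Mul(-1, 10)), Function('Z')(Function('l')(-1))), 2) = Pow(Add(Add(Mul(2, 8, Add(-5, 8)), Mul(-1, 10)), Add(18, Add(-3, Pow(-1, 2)))), 2) = Pow(Add(Add(Mul(2, 8, 3), -10), Add(18, Add(-3, 1))), 2) = Pow(Add(Add(48, -10), Add(18, -2)), 2) = Pow(Add(38, 16), 2) = Pow(54, 2) = 2916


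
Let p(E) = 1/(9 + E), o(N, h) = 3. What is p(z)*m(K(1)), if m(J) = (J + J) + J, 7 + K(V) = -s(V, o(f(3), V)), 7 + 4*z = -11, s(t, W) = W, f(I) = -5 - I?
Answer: -20/3 ≈ -6.6667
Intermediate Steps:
z = -9/2 (z = -7/4 + (¼)*(-11) = -7/4 - 11/4 = -9/2 ≈ -4.5000)
K(V) = -10 (K(V) = -7 - 1*3 = -7 - 3 = -10)
m(J) = 3*J (m(J) = 2*J + J = 3*J)
p(z)*m(K(1)) = (3*(-10))/(9 - 9/2) = -30/(9/2) = (2/9)*(-30) = -20/3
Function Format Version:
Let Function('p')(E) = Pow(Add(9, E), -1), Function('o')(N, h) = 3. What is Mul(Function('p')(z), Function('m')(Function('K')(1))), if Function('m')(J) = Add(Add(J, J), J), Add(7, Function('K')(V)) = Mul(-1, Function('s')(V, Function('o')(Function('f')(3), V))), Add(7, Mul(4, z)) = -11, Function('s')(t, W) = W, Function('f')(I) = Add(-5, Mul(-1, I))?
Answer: Rational(-20, 3) ≈ -6.6667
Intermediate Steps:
z = Rational(-9, 2) (z = Add(Rational(-7, 4), Mul(Rational(1, 4), -11)) = Add(Rational(-7, 4), Rational(-11, 4)) = Rational(-9, 2) ≈ -4.5000)
Function('K')(V) = -10 (Function('K')(V) = Add(-7, Mul(-1, 3)) = Add(-7, -3) = -10)
Function('m')(J) = Mul(3, J) (Function('m')(J) = Add(Mul(2, J), J) = Mul(3, J))
Mul(Function('p')(z), Function('m')(Function('K')(1))) = Mul(Pow(Add(9, Rational(-9, 2)), -1), Mul(3, -10)) = Mul(Pow(Rational(9, 2), -1), -30) = Mul(Rational(2, 9), -30) = Rational(-20, 3)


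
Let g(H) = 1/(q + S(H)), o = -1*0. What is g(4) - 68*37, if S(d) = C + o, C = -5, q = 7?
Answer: -5031/2 ≈ -2515.5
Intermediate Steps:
o = 0
S(d) = -5 (S(d) = -5 + 0 = -5)
g(H) = ½ (g(H) = 1/(7 - 5) = 1/2 = ½)
g(4) - 68*37 = ½ - 68*37 = ½ - 2516 = -5031/2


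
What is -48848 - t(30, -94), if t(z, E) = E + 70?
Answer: -48824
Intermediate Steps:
t(z, E) = 70 + E
-48848 - t(30, -94) = -48848 - (70 - 94) = -48848 - 1*(-24) = -48848 + 24 = -48824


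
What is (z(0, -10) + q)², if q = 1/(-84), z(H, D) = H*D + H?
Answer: 1/7056 ≈ 0.00014172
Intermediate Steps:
z(H, D) = H + D*H (z(H, D) = D*H + H = H + D*H)
q = -1/84 ≈ -0.011905
(z(0, -10) + q)² = (0*(1 - 10) - 1/84)² = (0*(-9) - 1/84)² = (0 - 1/84)² = (-1/84)² = 1/7056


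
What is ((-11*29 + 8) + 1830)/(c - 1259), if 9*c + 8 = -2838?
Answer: -13671/14177 ≈ -0.96431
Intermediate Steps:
c = -2846/9 (c = -8/9 + (⅑)*(-2838) = -8/9 - 946/3 = -2846/9 ≈ -316.22)
((-11*29 + 8) + 1830)/(c - 1259) = ((-11*29 + 8) + 1830)/(-2846/9 - 1259) = ((-319 + 8) + 1830)/(-14177/9) = (-311 + 1830)*(-9/14177) = 1519*(-9/14177) = -13671/14177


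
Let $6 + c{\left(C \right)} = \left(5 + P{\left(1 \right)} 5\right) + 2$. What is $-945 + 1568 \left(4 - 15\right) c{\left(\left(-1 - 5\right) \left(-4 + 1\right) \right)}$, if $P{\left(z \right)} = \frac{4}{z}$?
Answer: $-363153$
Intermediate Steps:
$c{\left(C \right)} = 21$ ($c{\left(C \right)} = -6 + \left(\left(5 + \frac{4}{1} \cdot 5\right) + 2\right) = -6 + \left(\left(5 + 4 \cdot 1 \cdot 5\right) + 2\right) = -6 + \left(\left(5 + 4 \cdot 5\right) + 2\right) = -6 + \left(\left(5 + 20\right) + 2\right) = -6 + \left(25 + 2\right) = -6 + 27 = 21$)
$-945 + 1568 \left(4 - 15\right) c{\left(\left(-1 - 5\right) \left(-4 + 1\right) \right)} = -945 + 1568 \left(4 - 15\right) 21 = -945 + 1568 \left(\left(-11\right) 21\right) = -945 + 1568 \left(-231\right) = -945 - 362208 = -363153$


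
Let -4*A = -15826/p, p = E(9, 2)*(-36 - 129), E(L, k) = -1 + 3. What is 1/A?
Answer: -660/7913 ≈ -0.083407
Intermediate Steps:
E(L, k) = 2
p = -330 (p = 2*(-36 - 129) = 2*(-165) = -330)
A = -7913/660 (A = -(-7913)/(2*(-330)) = -(-7913)*(-1)/(2*330) = -1/4*7913/165 = -7913/660 ≈ -11.989)
1/A = 1/(-7913/660) = -660/7913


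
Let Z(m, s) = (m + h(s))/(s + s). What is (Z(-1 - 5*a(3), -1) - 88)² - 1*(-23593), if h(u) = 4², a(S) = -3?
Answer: 34202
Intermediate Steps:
h(u) = 16
Z(m, s) = (16 + m)/(2*s) (Z(m, s) = (m + 16)/(s + s) = (16 + m)/((2*s)) = (16 + m)*(1/(2*s)) = (16 + m)/(2*s))
(Z(-1 - 5*a(3), -1) - 88)² - 1*(-23593) = ((½)*(16 + (-1 - 5*(-3)))/(-1) - 88)² - 1*(-23593) = ((½)*(-1)*(16 + (-1 + 15)) - 88)² + 23593 = ((½)*(-1)*(16 + 14) - 88)² + 23593 = ((½)*(-1)*30 - 88)² + 23593 = (-15 - 88)² + 23593 = (-103)² + 23593 = 10609 + 23593 = 34202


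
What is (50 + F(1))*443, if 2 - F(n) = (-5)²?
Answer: 11961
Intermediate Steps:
F(n) = -23 (F(n) = 2 - 1*(-5)² = 2 - 1*25 = 2 - 25 = -23)
(50 + F(1))*443 = (50 - 23)*443 = 27*443 = 11961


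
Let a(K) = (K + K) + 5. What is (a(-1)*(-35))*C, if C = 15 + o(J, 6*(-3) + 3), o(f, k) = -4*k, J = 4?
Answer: -7875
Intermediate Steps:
a(K) = 5 + 2*K (a(K) = 2*K + 5 = 5 + 2*K)
C = 75 (C = 15 - 4*(6*(-3) + 3) = 15 - 4*(-18 + 3) = 15 - 4*(-15) = 15 + 60 = 75)
(a(-1)*(-35))*C = ((5 + 2*(-1))*(-35))*75 = ((5 - 2)*(-35))*75 = (3*(-35))*75 = -105*75 = -7875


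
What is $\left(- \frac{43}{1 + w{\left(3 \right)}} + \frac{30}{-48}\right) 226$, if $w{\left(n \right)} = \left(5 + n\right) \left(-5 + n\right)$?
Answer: $\frac{30397}{60} \approx 506.62$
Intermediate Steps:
$w{\left(n \right)} = \left(-5 + n\right) \left(5 + n\right)$
$\left(- \frac{43}{1 + w{\left(3 \right)}} + \frac{30}{-48}\right) 226 = \left(- \frac{43}{1 - \left(25 - 3^{2}\right)} + \frac{30}{-48}\right) 226 = \left(- \frac{43}{1 + \left(-25 + 9\right)} + 30 \left(- \frac{1}{48}\right)\right) 226 = \left(- \frac{43}{1 - 16} - \frac{5}{8}\right) 226 = \left(- \frac{43}{-15} - \frac{5}{8}\right) 226 = \left(\left(-43\right) \left(- \frac{1}{15}\right) - \frac{5}{8}\right) 226 = \left(\frac{43}{15} - \frac{5}{8}\right) 226 = \frac{269}{120} \cdot 226 = \frac{30397}{60}$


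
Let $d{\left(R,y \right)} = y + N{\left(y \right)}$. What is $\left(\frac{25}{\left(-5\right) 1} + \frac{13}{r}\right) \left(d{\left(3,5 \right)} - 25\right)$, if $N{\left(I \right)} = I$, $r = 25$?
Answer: $\frac{336}{5} \approx 67.2$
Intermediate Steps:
$d{\left(R,y \right)} = 2 y$ ($d{\left(R,y \right)} = y + y = 2 y$)
$\left(\frac{25}{\left(-5\right) 1} + \frac{13}{r}\right) \left(d{\left(3,5 \right)} - 25\right) = \left(\frac{25}{\left(-5\right) 1} + \frac{13}{25}\right) \left(2 \cdot 5 - 25\right) = \left(\frac{25}{-5} + 13 \cdot \frac{1}{25}\right) \left(10 - 25\right) = \left(25 \left(- \frac{1}{5}\right) + \frac{13}{25}\right) \left(-15\right) = \left(-5 + \frac{13}{25}\right) \left(-15\right) = \left(- \frac{112}{25}\right) \left(-15\right) = \frac{336}{5}$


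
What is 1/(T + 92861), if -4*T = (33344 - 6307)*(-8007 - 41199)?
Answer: 2/665377033 ≈ 3.0058e-9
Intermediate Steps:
T = 665191311/2 (T = -(33344 - 6307)*(-8007 - 41199)/4 = -27037*(-49206)/4 = -¼*(-1330382622) = 665191311/2 ≈ 3.3260e+8)
1/(T + 92861) = 1/(665191311/2 + 92861) = 1/(665377033/2) = 2/665377033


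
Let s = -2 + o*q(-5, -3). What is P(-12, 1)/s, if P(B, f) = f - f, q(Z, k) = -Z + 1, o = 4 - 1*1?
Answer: 0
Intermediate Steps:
o = 3 (o = 4 - 1 = 3)
q(Z, k) = 1 - Z
P(B, f) = 0
s = 16 (s = -2 + 3*(1 - 1*(-5)) = -2 + 3*(1 + 5) = -2 + 3*6 = -2 + 18 = 16)
P(-12, 1)/s = 0/16 = (1/16)*0 = 0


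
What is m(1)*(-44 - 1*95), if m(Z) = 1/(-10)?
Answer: 139/10 ≈ 13.900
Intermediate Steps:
m(Z) = -1/10
m(1)*(-44 - 1*95) = -(-44 - 1*95)/10 = -(-44 - 95)/10 = -1/10*(-139) = 139/10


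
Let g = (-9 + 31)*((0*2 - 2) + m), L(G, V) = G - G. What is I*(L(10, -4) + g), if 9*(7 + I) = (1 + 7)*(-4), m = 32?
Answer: -20900/3 ≈ -6966.7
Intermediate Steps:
L(G, V) = 0
g = 660 (g = (-9 + 31)*((0*2 - 2) + 32) = 22*((0 - 2) + 32) = 22*(-2 + 32) = 22*30 = 660)
I = -95/9 (I = -7 + ((1 + 7)*(-4))/9 = -7 + (8*(-4))/9 = -7 + (⅑)*(-32) = -7 - 32/9 = -95/9 ≈ -10.556)
I*(L(10, -4) + g) = -95*(0 + 660)/9 = -95/9*660 = -20900/3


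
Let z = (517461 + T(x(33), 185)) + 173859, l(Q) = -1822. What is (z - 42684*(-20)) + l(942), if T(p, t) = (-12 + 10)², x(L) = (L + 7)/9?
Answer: 1543182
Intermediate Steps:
x(L) = 7/9 + L/9 (x(L) = (7 + L)*(⅑) = 7/9 + L/9)
T(p, t) = 4 (T(p, t) = (-2)² = 4)
z = 691324 (z = (517461 + 4) + 173859 = 517465 + 173859 = 691324)
(z - 42684*(-20)) + l(942) = (691324 - 42684*(-20)) - 1822 = (691324 + 853680) - 1822 = 1545004 - 1822 = 1543182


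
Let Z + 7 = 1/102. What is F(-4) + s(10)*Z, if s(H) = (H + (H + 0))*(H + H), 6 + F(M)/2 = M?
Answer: -143620/51 ≈ -2816.1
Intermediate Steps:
F(M) = -12 + 2*M
Z = -713/102 (Z = -7 + 1/102 = -713/102 ≈ -6.9902)
s(H) = 4*H² (s(H) = (H + H)*(2*H) = (2*H)*(2*H) = 4*H²)
F(-4) + s(10)*Z = (-12 + 2*(-4)) + (4*10²)*(-713/102) = (-12 - 8) + (4*100)*(-713/102) = -20 + 400*(-713/102) = -20 - 142600/51 = -143620/51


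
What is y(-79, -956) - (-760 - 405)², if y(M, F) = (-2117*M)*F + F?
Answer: -161242489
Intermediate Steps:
y(M, F) = F - 2117*F*M (y(M, F) = -2117*F*M + F = F - 2117*F*M)
y(-79, -956) - (-760 - 405)² = -956*(1 - 2117*(-79)) - (-760 - 405)² = -956*(1 + 167243) - 1*(-1165)² = -956*167244 - 1*1357225 = -159885264 - 1357225 = -161242489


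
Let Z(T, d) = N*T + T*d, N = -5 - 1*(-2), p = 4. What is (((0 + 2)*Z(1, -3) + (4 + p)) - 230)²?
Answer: 54756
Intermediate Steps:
N = -3 (N = -5 + 2 = -3)
Z(T, d) = -3*T + T*d
(((0 + 2)*Z(1, -3) + (4 + p)) - 230)² = (((0 + 2)*(1*(-3 - 3)) + (4 + 4)) - 230)² = ((2*(1*(-6)) + 8) - 230)² = ((2*(-6) + 8) - 230)² = ((-12 + 8) - 230)² = (-4 - 230)² = (-234)² = 54756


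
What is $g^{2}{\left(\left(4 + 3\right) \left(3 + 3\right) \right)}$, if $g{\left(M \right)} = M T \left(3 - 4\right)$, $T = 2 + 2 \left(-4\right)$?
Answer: $63504$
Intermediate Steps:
$T = -6$ ($T = 2 - 8 = -6$)
$g{\left(M \right)} = 6 M$ ($g{\left(M \right)} = M \left(-6\right) \left(3 - 4\right) = - 6 M \left(3 - 4\right) = - 6 M \left(-1\right) = 6 M$)
$g^{2}{\left(\left(4 + 3\right) \left(3 + 3\right) \right)} = \left(6 \left(4 + 3\right) \left(3 + 3\right)\right)^{2} = \left(6 \cdot 7 \cdot 6\right)^{2} = \left(6 \cdot 42\right)^{2} = 252^{2} = 63504$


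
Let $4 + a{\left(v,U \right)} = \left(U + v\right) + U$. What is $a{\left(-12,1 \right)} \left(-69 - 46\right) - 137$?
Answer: $1473$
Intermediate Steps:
$a{\left(v,U \right)} = -4 + v + 2 U$ ($a{\left(v,U \right)} = -4 + \left(\left(U + v\right) + U\right) = -4 + \left(v + 2 U\right) = -4 + v + 2 U$)
$a{\left(-12,1 \right)} \left(-69 - 46\right) - 137 = \left(-4 - 12 + 2 \cdot 1\right) \left(-69 - 46\right) - 137 = \left(-4 - 12 + 2\right) \left(-69 - 46\right) - 137 = \left(-14\right) \left(-115\right) - 137 = 1610 - 137 = 1473$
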